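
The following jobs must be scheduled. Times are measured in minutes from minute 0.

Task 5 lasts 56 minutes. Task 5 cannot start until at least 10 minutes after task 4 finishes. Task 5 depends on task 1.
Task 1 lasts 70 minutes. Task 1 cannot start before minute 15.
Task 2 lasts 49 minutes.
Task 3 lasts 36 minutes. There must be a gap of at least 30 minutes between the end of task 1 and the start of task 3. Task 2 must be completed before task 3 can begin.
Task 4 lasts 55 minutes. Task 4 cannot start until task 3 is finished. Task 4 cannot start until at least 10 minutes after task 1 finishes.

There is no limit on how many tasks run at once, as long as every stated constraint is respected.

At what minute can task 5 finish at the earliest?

Task 2 can start immediately at minute 0; it finishes at minute 49.
Task 1 cannot begin until its own release at minute 15. It runs from minute 15 to 15 + 70 = minute 85.
Task 3 has to wait for task 1 (finishes minute 85, plus 30-minute gap → minute 115); task 2 (finishes minute 49). The latest of these is minute 115, so task 3 runs minute 115 to 115 + 36 = minute 151.
Task 4 needs all of task 3 (finishes minute 151); task 1 (finishes minute 85, plus 10-minute gap → minute 95). That puts its earliest start at minute 151; it finishes at 151 + 55 = minute 206.
For task 5: task 4 (finishes minute 206, plus 10-minute gap → minute 216); task 1 (finishes minute 85). Taking the maximum gives a start of minute 216, and it finishes at 216 + 56 = minute 272.

272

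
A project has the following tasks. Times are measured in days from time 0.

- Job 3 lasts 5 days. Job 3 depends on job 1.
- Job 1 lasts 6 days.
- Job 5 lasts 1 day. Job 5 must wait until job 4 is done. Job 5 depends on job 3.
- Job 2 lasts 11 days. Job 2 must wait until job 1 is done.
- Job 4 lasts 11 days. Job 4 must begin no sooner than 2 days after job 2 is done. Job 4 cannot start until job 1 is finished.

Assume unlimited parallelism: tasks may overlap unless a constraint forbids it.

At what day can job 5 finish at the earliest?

Job 1 can start immediately at day 0; it finishes at day 6.
Job 3 waits on job 1 (finishes day 6), so it starts at day 6 and finishes at 6 + 5 = day 11.
Job 2 cannot begin until job 1 (finishes day 6). It runs from day 6 to 6 + 11 = day 17.
Job 4 needs all of job 2 (finishes day 17, plus 2-day gap → day 19); job 1 (finishes day 6). That puts its earliest start at day 19; it finishes at 19 + 11 = day 30.
Job 5 needs all of job 4 (finishes day 30); job 3 (finishes day 11). That puts its earliest start at day 30; it finishes at 30 + 1 = day 31.

31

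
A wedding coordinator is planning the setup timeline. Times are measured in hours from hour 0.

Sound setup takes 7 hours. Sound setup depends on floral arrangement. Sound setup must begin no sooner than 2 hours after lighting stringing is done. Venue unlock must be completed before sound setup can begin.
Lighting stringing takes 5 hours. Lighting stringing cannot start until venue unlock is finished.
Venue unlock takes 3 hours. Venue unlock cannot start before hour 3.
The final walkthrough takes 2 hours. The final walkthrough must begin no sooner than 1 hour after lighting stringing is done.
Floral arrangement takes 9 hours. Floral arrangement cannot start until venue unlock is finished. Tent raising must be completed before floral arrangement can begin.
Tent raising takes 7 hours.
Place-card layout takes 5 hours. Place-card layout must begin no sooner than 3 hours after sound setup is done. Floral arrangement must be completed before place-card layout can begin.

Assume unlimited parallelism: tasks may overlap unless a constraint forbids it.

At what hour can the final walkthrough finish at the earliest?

After its own release at hour 3, venue unlock can start at hour 3 and finishes at hour 6.
Lighting stringing waits on venue unlock (finishes hour 6), so it starts at hour 6 and finishes at 6 + 5 = hour 11.
After lighting stringing (finishes hour 11, plus 1-hour gap → hour 12), the final walkthrough can start at hour 12 and finishes at hour 14.

14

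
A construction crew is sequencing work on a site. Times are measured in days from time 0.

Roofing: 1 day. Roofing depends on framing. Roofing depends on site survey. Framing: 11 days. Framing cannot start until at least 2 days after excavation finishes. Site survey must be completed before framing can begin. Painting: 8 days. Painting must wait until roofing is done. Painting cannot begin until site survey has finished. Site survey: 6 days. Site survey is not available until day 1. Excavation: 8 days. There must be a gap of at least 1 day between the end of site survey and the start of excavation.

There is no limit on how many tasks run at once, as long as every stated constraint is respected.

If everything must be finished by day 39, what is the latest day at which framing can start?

Nothing follows painting; the deadline of day 39 is its only limit. It must start by 39 − 8 = day 31.
Roofing feeds into painting (must start by day 31); so roofing must finish by day 31 and therefore start by day 30.
Framing has to be done before roofing (must start by day 30). That means finishing by day 30, i.e. starting by 30 − 11 = day 19.

19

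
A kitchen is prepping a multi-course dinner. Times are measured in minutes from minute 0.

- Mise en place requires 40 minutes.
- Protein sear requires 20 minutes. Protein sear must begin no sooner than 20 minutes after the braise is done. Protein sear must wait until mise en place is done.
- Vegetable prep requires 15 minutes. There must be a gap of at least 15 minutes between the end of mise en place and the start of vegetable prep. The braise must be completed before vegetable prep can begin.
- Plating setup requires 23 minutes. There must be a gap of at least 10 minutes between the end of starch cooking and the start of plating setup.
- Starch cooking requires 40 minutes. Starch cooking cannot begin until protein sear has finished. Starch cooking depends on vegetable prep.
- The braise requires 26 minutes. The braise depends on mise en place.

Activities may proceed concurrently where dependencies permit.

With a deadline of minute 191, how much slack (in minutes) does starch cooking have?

Mise en place has no prerequisites, so it starts at minute 0 and finishes at minute 40.
The braise cannot begin until mise en place (finishes minute 40). It runs from minute 40 to 40 + 26 = minute 66.
Vegetable prep cannot start until mise en place (finishes minute 40, plus 15-minute gap → minute 55); the braise (finishes minute 66). The controlling bound is minute 66, so vegetable prep finishes at 66 + 15 = minute 81.
For protein sear: the braise (finishes minute 66, plus 20-minute gap → minute 86); mise en place (finishes minute 40). Taking the maximum gives a start of minute 86, and it finishes at 86 + 20 = minute 106.
Starch cooking needs all of protein sear (finishes minute 106); vegetable prep (finishes minute 81). That puts its earliest start at minute 106; it finishes at 106 + 40 = minute 146.

Working backward from the deadline:
Plating setup has no dependents, so it just needs to finish by minute 191. Starting by 191 − 23 = minute 168 achieves that.
Since plating setup (must start by minute 168, minus 10-minute gap → minute 158) depends on it, starch cooking must finish by minute 158. Backing off its 40-minute duration gives a latest start of minute 118.
So starch cooking can start as early as minute 106 and as late as minute 118, giving 118 − 106 = 12 minutes of slack.

12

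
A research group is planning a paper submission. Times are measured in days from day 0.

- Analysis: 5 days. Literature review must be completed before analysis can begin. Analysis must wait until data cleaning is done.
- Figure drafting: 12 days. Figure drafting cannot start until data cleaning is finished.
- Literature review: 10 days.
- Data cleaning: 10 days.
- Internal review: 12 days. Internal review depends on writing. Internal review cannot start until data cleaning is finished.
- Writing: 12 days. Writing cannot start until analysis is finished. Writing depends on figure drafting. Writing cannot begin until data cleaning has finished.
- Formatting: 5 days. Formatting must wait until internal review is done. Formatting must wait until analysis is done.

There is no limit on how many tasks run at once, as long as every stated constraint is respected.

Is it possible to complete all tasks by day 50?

No

Data cleaning can start immediately at day 0; it finishes at day 10.
Figure drafting waits on data cleaning (finishes day 10), so it starts at day 10 and finishes at 10 + 12 = day 22.
Literature review can start immediately at day 0; it finishes at day 10.
For analysis: literature review (finishes day 10); data cleaning (finishes day 10). Taking the maximum gives a start of day 10, and it finishes at 10 + 5 = day 15.
Writing needs all of analysis (finishes day 15); figure drafting (finishes day 22); data cleaning (finishes day 10). That puts its earliest start at day 22; it finishes at 22 + 12 = day 34.
Internal review needs all of writing (finishes day 34); data cleaning (finishes day 10). That puts its earliest start at day 34; it finishes at 34 + 12 = day 46.
Formatting needs all of internal review (finishes day 46); analysis (finishes day 15). That puts its earliest start at day 46; it finishes at 46 + 5 = day 51.
The earliest everything can be done is day 51, which is after the deadline of 50, so it is not possible.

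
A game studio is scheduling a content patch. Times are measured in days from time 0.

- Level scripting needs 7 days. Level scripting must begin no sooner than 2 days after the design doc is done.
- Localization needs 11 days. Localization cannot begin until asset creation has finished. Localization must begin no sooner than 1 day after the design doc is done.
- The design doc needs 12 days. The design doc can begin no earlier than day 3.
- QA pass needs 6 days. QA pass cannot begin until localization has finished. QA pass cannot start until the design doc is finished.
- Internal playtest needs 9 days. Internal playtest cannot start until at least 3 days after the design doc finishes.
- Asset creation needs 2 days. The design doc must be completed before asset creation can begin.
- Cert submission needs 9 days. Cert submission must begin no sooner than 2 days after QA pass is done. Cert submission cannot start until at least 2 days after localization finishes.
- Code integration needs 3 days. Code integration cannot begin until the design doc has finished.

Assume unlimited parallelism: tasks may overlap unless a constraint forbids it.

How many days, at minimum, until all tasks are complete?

45

The design doc waits on its own release at day 3, so it starts at day 3 and finishes at 3 + 12 = day 15.
Internal playtest waits on the design doc (finishes day 15, plus 3-day gap → day 18), so it starts at day 18 and finishes at 18 + 9 = day 27.
After the design doc (finishes day 15), code integration can start at day 15 and finishes at day 18.
Level scripting cannot begin until the design doc (finishes day 15, plus 2-day gap → day 17). It runs from day 17 to 17 + 7 = day 24.
Asset creation waits on the design doc (finishes day 15), so it starts at day 15 and finishes at 15 + 2 = day 17.
Localization has to wait for asset creation (finishes day 17); the design doc (finishes day 15, plus 1-day gap → day 16). The latest of these is day 17, so localization runs day 17 to 17 + 11 = day 28.
For QA pass: localization (finishes day 28); the design doc (finishes day 15). Taking the maximum gives a start of day 28, and it finishes at 28 + 6 = day 34.
Cert submission cannot start until QA pass (finishes day 34, plus 2-day gap → day 36); localization (finishes day 28, plus 2-day gap → day 30). The controlling bound is day 36, so cert submission finishes at 36 + 9 = day 45.
All tasks are finished once the last one completes. Finish times: The design doc at 15, Asset creation at 17, Level scripting at 24, Code integration at 18, Internal playtest at 27, Localization at 28, QA pass at 34, Cert submission at 45. The latest is day 45.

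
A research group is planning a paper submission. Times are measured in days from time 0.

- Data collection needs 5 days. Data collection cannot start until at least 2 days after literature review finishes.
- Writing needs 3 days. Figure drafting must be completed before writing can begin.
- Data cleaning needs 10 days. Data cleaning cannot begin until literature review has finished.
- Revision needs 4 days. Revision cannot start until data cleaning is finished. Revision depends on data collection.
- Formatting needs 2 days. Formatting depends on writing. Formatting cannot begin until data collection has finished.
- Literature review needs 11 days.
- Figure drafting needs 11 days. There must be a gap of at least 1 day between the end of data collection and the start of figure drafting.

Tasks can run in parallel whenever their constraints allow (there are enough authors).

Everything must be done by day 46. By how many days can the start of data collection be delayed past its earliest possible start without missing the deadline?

11

Literature review has no prerequisites, so it starts at day 0 and finishes at day 11.
After literature review (finishes day 11, plus 2-day gap → day 13), data collection can start at day 13 and finishes at day 18.

Working backward from the deadline:
To finish by day 46, formatting (duration 2) must start no later than day 44.
Writing has to be done before formatting (must start by day 44). That means finishing by day 44, i.e. starting by 44 − 3 = day 41.
Figure drafting feeds into writing (must start by day 41); so figure drafting must finish by day 41 and therefore start by day 30.
Revision has no dependents, so it just needs to finish by day 46. Starting by 46 − 4 = day 42 achieves that.
Data collection has several dependents: figure drafting (must start by day 30, minus 1-day gap → day 29); revision (must start by day 42); formatting (must start by day 44). The earliest of those limits is day 29, so data collection must start by 29 − 5 = day 24.
So data collection can start as early as day 13 and as late as day 24, giving 24 − 13 = 11 days of slack.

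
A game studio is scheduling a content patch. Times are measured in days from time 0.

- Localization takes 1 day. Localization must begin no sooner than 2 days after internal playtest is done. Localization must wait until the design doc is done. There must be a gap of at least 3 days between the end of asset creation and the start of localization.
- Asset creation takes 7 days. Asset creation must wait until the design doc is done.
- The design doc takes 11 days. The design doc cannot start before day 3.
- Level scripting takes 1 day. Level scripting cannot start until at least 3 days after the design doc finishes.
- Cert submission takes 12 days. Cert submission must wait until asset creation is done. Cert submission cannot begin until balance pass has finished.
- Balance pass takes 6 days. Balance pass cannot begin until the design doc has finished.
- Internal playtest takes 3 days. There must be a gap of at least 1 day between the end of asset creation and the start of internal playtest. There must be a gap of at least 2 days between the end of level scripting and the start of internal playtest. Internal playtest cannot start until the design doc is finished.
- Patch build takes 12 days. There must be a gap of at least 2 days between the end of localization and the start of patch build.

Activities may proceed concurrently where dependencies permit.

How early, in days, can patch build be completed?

42

After its own release at day 3, the design doc can start at day 3 and finishes at day 14.
After the design doc (finishes day 14, plus 3-day gap → day 17), level scripting can start at day 17 and finishes at day 18.
After the design doc (finishes day 14), asset creation can start at day 14 and finishes at day 21.
Internal playtest has to wait for asset creation (finishes day 21, plus 1-day gap → day 22); level scripting (finishes day 18, plus 2-day gap → day 20); the design doc (finishes day 14). The latest of these is day 22, so internal playtest runs day 22 to 22 + 3 = day 25.
For localization: internal playtest (finishes day 25, plus 2-day gap → day 27); the design doc (finishes day 14); asset creation (finishes day 21, plus 3-day gap → day 24). Taking the maximum gives a start of day 27, and it finishes at 27 + 1 = day 28.
After localization (finishes day 28, plus 2-day gap → day 30), patch build can start at day 30 and finishes at day 42.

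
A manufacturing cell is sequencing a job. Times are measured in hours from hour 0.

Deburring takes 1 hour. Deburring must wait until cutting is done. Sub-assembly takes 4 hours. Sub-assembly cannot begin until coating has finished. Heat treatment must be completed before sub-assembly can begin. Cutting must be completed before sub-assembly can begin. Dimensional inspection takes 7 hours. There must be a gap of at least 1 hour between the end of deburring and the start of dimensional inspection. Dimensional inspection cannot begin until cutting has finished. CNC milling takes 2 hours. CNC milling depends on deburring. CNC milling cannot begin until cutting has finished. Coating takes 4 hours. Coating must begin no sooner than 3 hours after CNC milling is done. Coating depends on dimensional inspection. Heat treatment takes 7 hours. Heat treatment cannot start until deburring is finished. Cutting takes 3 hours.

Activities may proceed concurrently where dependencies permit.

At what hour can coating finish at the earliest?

Cutting has no prerequisites, so it starts at hour 0 and finishes at hour 3.
Deburring cannot begin until cutting (finishes hour 3). It runs from hour 3 to 3 + 1 = hour 4.
Dimensional inspection needs all of deburring (finishes hour 4, plus 1-hour gap → hour 5); cutting (finishes hour 3). That puts its earliest start at hour 5; it finishes at 5 + 7 = hour 12.
CNC milling cannot start until deburring (finishes hour 4); cutting (finishes hour 3). The controlling bound is hour 4, so CNC milling finishes at 4 + 2 = hour 6.
For coating: CNC milling (finishes hour 6, plus 3-hour gap → hour 9); dimensional inspection (finishes hour 12). Taking the maximum gives a start of hour 12, and it finishes at 12 + 4 = hour 16.

16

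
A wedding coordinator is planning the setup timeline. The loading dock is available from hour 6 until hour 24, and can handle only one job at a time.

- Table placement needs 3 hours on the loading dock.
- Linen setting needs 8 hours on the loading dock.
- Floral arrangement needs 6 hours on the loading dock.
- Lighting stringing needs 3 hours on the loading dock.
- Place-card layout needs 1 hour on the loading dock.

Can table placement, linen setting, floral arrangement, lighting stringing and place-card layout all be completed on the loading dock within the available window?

No

The loading dock window is 24 − 6 = 18 hours.
Running back to back, the jobs need 3 + 8 + 6 + 3 + 1 = 21 hours on the loading dock.
Since 21 > 18, they cannot all fit.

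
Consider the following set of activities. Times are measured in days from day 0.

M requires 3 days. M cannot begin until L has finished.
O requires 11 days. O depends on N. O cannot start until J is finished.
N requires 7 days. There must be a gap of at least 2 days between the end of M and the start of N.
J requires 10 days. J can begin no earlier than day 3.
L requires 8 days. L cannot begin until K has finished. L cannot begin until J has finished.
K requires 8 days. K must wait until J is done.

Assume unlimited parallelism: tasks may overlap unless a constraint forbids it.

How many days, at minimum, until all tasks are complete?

After its own release at day 3, J can start at day 3 and finishes at day 13.
K waits on J (finishes day 13), so it starts at day 13 and finishes at 13 + 8 = day 21.
L has to wait for K (finishes day 21); J (finishes day 13). The latest of these is day 21, so L runs day 21 to 21 + 8 = day 29.
After L (finishes day 29), M can start at day 29 and finishes at day 32.
After M (finishes day 32, plus 2-day gap → day 34), N can start at day 34 and finishes at day 41.
O cannot start until N (finishes day 41); J (finishes day 13). The controlling bound is day 41, so O finishes at 41 + 11 = day 52.
All tasks are finished once the last one completes. Finish times: J at 13, K at 21, L at 29, M at 32, N at 41, O at 52. The latest is day 52.

52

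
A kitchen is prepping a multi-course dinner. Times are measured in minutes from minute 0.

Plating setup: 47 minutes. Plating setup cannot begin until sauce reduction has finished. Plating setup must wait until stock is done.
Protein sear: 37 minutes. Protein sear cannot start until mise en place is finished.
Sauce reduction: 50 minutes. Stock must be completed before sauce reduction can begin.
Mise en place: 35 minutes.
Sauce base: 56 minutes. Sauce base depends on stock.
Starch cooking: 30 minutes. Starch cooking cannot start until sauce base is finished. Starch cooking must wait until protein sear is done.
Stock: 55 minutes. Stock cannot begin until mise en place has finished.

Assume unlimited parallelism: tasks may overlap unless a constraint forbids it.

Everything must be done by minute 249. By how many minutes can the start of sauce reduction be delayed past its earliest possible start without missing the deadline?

Mise en place has no prerequisites, so it starts at minute 0 and finishes at minute 35.
After mise en place (finishes minute 35), stock can start at minute 35 and finishes at minute 90.
Sauce reduction cannot begin until stock (finishes minute 90). It runs from minute 90 to 90 + 50 = minute 140.

Working backward from the deadline:
Plating setup has no dependents, so it just needs to finish by minute 249. Starting by 249 − 47 = minute 202 achieves that.
Sauce reduction must finish before plating setup (must start by minute 202). With a 50-minute duration, sauce reduction must start by 202 − 50 = minute 152.
So sauce reduction can start as early as minute 90 and as late as minute 152, giving 152 − 90 = 62 minutes of slack.

62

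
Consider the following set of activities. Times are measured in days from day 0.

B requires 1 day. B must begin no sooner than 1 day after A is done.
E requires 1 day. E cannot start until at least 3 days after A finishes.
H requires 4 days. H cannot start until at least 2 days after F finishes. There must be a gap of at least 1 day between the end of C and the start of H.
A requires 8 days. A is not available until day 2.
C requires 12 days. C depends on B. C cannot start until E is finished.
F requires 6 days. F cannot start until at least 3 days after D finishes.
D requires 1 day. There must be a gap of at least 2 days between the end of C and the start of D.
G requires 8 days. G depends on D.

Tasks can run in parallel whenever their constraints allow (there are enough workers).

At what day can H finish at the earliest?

44

A waits on its own release at day 2, so it starts at day 2 and finishes at 2 + 8 = day 10.
E waits on A (finishes day 10, plus 3-day gap → day 13), so it starts at day 13 and finishes at 13 + 1 = day 14.
B waits on A (finishes day 10, plus 1-day gap → day 11), so it starts at day 11 and finishes at 11 + 1 = day 12.
C has to wait for B (finishes day 12); E (finishes day 14). The latest of these is day 14, so C runs day 14 to 14 + 12 = day 26.
After C (finishes day 26, plus 2-day gap → day 28), D can start at day 28 and finishes at day 29.
F cannot begin until D (finishes day 29, plus 3-day gap → day 32). It runs from day 32 to 32 + 6 = day 38.
For H: F (finishes day 38, plus 2-day gap → day 40); C (finishes day 26, plus 1-day gap → day 27). Taking the maximum gives a start of day 40, and it finishes at 40 + 4 = day 44.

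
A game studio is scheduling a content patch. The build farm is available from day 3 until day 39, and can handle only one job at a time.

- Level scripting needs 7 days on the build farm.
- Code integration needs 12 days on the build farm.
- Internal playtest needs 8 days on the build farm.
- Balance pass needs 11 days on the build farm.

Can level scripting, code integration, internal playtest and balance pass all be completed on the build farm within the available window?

No

The build farm window is 39 − 3 = 36 days.
Running back to back, the jobs need 7 + 12 + 8 + 11 = 38 days on the build farm.
Since 38 > 36, they cannot all fit.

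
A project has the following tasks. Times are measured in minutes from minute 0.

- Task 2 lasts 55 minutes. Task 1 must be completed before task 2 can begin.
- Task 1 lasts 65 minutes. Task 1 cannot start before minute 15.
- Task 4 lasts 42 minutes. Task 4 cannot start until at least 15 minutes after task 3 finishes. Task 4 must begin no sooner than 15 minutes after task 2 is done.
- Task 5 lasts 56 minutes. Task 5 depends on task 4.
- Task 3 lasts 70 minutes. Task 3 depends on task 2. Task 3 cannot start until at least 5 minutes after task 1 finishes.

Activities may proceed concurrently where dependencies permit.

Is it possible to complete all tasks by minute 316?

Task 1 waits on its own release at minute 15, so it starts at minute 15 and finishes at 15 + 65 = minute 80.
Task 2 waits on task 1 (finishes minute 80), so it starts at minute 80 and finishes at 80 + 55 = minute 135.
Task 3 cannot start until task 2 (finishes minute 135); task 1 (finishes minute 80, plus 5-minute gap → minute 85). The controlling bound is minute 135, so task 3 finishes at 135 + 70 = minute 205.
Task 4 needs all of task 3 (finishes minute 205, plus 15-minute gap → minute 220); task 2 (finishes minute 135, plus 15-minute gap → minute 150). That puts its earliest start at minute 220; it finishes at 220 + 42 = minute 262.
Task 5 waits on task 4 (finishes minute 262), so it starts at minute 262 and finishes at 262 + 56 = minute 318.
The earliest everything can be done is minute 318, which is after the deadline of 316, so it is not possible.

No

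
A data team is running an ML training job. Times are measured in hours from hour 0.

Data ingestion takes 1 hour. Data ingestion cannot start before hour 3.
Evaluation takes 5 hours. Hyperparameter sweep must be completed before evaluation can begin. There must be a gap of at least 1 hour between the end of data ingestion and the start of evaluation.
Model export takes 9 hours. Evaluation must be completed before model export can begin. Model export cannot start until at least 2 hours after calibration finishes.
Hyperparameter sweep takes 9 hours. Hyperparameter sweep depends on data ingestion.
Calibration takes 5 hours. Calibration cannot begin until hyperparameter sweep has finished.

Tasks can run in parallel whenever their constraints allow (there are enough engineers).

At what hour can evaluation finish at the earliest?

18

Data ingestion waits on its own release at hour 3, so it starts at hour 3 and finishes at 3 + 1 = hour 4.
Hyperparameter sweep cannot begin until data ingestion (finishes hour 4). It runs from hour 4 to 4 + 9 = hour 13.
For evaluation: hyperparameter sweep (finishes hour 13); data ingestion (finishes hour 4, plus 1-hour gap → hour 5). Taking the maximum gives a start of hour 13, and it finishes at 13 + 5 = hour 18.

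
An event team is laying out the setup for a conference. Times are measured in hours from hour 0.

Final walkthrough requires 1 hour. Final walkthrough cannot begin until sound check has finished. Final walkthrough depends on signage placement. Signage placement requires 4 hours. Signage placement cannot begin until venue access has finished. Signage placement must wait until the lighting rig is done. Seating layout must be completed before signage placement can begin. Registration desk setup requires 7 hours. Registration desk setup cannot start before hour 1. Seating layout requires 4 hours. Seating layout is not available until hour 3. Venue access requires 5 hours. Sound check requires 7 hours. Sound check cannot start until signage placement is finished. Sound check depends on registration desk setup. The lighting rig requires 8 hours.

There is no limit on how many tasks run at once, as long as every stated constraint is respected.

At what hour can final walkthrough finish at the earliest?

Registration desk setup waits on its own release at hour 1, so it starts at hour 1 and finishes at 1 + 7 = hour 8.
After its own release at hour 3, seating layout can start at hour 3 and finishes at hour 7.
The lighting rig has no prerequisites, so it starts at hour 0 and finishes at hour 8.
Nothing blocks venue access, so it runs from hour 0 to hour 5.
For signage placement: venue access (finishes hour 5); the lighting rig (finishes hour 8); seating layout (finishes hour 7). Taking the maximum gives a start of hour 8, and it finishes at 8 + 4 = hour 12.
For sound check: signage placement (finishes hour 12); registration desk setup (finishes hour 8). Taking the maximum gives a start of hour 12, and it finishes at 12 + 7 = hour 19.
Final walkthrough has to wait for sound check (finishes hour 19); signage placement (finishes hour 12). The latest of these is hour 19, so final walkthrough runs hour 19 to 19 + 1 = hour 20.

20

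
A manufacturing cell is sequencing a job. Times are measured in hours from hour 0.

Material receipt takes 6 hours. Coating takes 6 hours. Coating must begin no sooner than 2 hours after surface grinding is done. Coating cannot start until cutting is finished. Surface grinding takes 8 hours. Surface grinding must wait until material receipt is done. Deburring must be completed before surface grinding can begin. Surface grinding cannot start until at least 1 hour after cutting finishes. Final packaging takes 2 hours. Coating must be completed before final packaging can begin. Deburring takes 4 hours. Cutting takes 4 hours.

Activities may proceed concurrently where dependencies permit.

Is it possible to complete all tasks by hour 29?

Yes

Deburring has no prerequisites, so it starts at hour 0 and finishes at hour 4.
Cutting has no prerequisites, so it starts at hour 0 and finishes at hour 4.
Nothing blocks material receipt, so it runs from hour 0 to hour 6.
Surface grinding has to wait for material receipt (finishes hour 6); deburring (finishes hour 4); cutting (finishes hour 4, plus 1-hour gap → hour 5). The latest of these is hour 6, so surface grinding runs hour 6 to 6 + 8 = hour 14.
Coating has to wait for surface grinding (finishes hour 14, plus 2-hour gap → hour 16); cutting (finishes hour 4). The latest of these is hour 16, so coating runs hour 16 to 16 + 6 = hour 22.
Final packaging cannot begin until coating (finishes hour 22). It runs from hour 22 to 22 + 2 = hour 24.
Every task is finished by hour 24, which is no later than the deadline of 29, so the schedule is feasible.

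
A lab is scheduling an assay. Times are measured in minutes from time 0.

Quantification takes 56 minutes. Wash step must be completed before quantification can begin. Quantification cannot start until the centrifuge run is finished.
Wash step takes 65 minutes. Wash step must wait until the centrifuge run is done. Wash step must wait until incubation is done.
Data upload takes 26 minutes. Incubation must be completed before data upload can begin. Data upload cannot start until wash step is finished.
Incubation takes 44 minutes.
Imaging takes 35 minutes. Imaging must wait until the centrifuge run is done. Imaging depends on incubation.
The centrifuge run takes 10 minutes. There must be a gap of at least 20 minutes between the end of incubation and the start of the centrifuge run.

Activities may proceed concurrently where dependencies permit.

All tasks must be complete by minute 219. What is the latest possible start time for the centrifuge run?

88

To finish by minute 219, quantification (duration 56) must start no later than minute 163.
To finish by minute 219, data upload (duration 26) must start no later than minute 193.
Wash step has several dependents: quantification (must start by minute 163); data upload (must start by minute 193). The earliest of those limits is minute 163, so wash step must start by 163 − 65 = minute 98.
Imaging has no dependents, so it just needs to finish by minute 219. Starting by 219 − 35 = minute 184 achieves that.
The centrifuge run feeds wash step (must start by minute 98); imaging (must start by minute 184); quantification (must start by minute 163). Taking the minimum, the centrifuge run must finish by minute 98 and start by 98 − 10 = minute 88.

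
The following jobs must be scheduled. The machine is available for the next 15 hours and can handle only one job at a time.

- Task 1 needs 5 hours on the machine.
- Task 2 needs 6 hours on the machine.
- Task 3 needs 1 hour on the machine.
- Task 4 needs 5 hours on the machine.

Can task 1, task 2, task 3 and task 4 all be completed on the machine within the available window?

No

Running back to back, the jobs need 5 + 6 + 1 + 5 = 17 hours on the machine.
Since 17 > 15, they cannot all fit.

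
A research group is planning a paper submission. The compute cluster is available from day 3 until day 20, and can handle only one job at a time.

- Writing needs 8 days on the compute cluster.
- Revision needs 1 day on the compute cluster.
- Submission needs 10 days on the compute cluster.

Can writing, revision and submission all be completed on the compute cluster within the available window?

The compute cluster window is 20 − 3 = 17 days.
Running back to back, the jobs need 8 + 1 + 10 = 19 days on the compute cluster.
Since 19 > 17, they cannot all fit.

No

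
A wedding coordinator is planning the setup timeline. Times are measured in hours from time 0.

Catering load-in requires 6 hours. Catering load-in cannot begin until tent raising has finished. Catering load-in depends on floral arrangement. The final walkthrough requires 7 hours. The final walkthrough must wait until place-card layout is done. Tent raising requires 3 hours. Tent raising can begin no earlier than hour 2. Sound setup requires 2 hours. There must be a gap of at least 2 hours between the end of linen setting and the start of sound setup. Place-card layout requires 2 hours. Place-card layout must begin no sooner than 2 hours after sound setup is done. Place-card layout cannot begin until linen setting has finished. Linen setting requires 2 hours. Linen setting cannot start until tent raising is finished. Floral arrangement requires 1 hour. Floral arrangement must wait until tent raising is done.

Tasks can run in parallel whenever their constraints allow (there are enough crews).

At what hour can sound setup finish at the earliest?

11

Tent raising waits on its own release at hour 2, so it starts at hour 2 and finishes at 2 + 3 = hour 5.
After tent raising (finishes hour 5), linen setting can start at hour 5 and finishes at hour 7.
After linen setting (finishes hour 7, plus 2-hour gap → hour 9), sound setup can start at hour 9 and finishes at hour 11.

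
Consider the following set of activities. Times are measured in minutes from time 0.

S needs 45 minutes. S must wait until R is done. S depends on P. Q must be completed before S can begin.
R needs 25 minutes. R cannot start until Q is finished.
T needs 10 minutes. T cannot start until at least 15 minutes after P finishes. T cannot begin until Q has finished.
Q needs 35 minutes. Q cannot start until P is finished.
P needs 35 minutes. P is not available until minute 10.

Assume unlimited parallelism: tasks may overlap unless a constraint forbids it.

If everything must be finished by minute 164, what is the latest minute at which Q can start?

59

Nothing follows S; the deadline of minute 164 is its only limit. It must start by 164 − 45 = minute 119.
R feeds into S (must start by minute 119); so R must finish by minute 119 and therefore start by minute 94.
T has no dependents, so it just needs to finish by minute 164. Starting by 164 − 10 = minute 154 achieves that.
Q feeds R (must start by minute 94); S (must start by minute 119); T (must start by minute 154). Taking the minimum, Q must finish by minute 94 and start by 94 − 35 = minute 59.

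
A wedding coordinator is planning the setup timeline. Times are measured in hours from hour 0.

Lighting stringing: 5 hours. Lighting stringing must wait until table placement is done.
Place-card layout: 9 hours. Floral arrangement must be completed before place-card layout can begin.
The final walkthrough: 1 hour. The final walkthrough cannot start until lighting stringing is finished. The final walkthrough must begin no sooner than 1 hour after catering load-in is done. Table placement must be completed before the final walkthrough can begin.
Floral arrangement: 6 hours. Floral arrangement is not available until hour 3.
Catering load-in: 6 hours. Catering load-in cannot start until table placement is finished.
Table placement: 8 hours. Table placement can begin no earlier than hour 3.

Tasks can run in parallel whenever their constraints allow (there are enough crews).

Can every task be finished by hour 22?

Yes

Floral arrangement waits on its own release at hour 3, so it starts at hour 3 and finishes at 3 + 6 = hour 9.
After floral arrangement (finishes hour 9), place-card layout can start at hour 9 and finishes at hour 18.
Table placement waits on its own release at hour 3, so it starts at hour 3 and finishes at 3 + 8 = hour 11.
After table placement (finishes hour 11), catering load-in can start at hour 11 and finishes at hour 17.
Lighting stringing cannot begin until table placement (finishes hour 11). It runs from hour 11 to 11 + 5 = hour 16.
For the final walkthrough: lighting stringing (finishes hour 16); catering load-in (finishes hour 17, plus 1-hour gap → hour 18); table placement (finishes hour 11). Taking the maximum gives a start of hour 18, and it finishes at 18 + 1 = hour 19.
Every task is finished by hour 19, which is no later than the deadline of 22, so the schedule is feasible.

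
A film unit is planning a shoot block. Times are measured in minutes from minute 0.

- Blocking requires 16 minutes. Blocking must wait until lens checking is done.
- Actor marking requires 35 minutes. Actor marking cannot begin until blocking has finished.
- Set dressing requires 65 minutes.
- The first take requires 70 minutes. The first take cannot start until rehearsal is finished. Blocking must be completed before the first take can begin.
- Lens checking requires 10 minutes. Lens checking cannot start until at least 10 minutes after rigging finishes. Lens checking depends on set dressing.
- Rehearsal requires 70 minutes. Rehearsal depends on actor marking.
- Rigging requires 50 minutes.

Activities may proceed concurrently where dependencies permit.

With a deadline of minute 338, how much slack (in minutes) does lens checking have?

Set dressing can start immediately at minute 0; it finishes at minute 65.
Rigging has no prerequisites, so it starts at minute 0 and finishes at minute 50.
Lens checking cannot start until rigging (finishes minute 50, plus 10-minute gap → minute 60); set dressing (finishes minute 65). The controlling bound is minute 65, so lens checking finishes at 65 + 10 = minute 75.

Working backward from the deadline:
The first take must finish by minute 338; it takes 70 minutes, so it must start by 338 − 70 = minute 268.
Rehearsal has to be done before the first take (must start by minute 268). That means finishing by minute 268, i.e. starting by 268 − 70 = minute 198.
Actor marking has to be done before rehearsal (must start by minute 198). That means finishing by minute 198, i.e. starting by 198 − 35 = minute 163.
Blocking has several dependents: actor marking (must start by minute 163); the first take (must start by minute 268). The earliest of those limits is minute 163, so blocking must start by 163 − 16 = minute 147.
Lens checking has to be done before blocking (must start by minute 147). That means finishing by minute 147, i.e. starting by 147 − 10 = minute 137.
So lens checking can start as early as minute 65 and as late as minute 137, giving 137 − 65 = 72 minutes of slack.

72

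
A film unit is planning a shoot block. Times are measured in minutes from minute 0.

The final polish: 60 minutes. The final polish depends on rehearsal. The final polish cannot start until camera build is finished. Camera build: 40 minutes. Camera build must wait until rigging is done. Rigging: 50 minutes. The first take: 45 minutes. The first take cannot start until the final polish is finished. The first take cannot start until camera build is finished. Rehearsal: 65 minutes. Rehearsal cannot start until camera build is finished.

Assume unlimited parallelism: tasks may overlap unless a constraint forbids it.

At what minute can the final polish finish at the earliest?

Rigging can start immediately at minute 0; it finishes at minute 50.
Camera build cannot begin until rigging (finishes minute 50). It runs from minute 50 to 50 + 40 = minute 90.
Rehearsal cannot begin until camera build (finishes minute 90). It runs from minute 90 to 90 + 65 = minute 155.
The final polish has to wait for rehearsal (finishes minute 155); camera build (finishes minute 90). The latest of these is minute 155, so the final polish runs minute 155 to 155 + 60 = minute 215.

215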